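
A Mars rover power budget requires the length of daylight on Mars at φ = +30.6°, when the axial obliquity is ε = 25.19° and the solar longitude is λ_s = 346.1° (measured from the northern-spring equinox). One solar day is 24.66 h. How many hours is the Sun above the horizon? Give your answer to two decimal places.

Solar declination: sin δ = sin ε · sin λ_s = sin 25.19° × sin 346.1° = -0.10225, so δ = -5.869°.
cos H₀ = −tan φ · tan δ = −tan(+30.6°) × tan(-5.869°) = 0.0608, so H₀ = 1.5100 rad = 86.52°.
Daylight = 2H₀/(2π) × 24.66 h = (1.5100/π) × 24.66 = 11.85 h.

11.85 h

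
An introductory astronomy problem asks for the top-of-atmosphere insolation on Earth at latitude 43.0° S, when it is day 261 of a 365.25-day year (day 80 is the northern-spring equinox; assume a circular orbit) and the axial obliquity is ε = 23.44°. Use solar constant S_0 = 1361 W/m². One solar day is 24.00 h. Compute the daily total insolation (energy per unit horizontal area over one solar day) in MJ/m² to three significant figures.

Solar longitude: L_s = 360° × (261 − 80)/365.25 = 178.398°.
sin δ = sin 23.44° × sin 178.398° = 0.01112, so δ = +0.637°.
cos h₀ = −tan(-43.0°) tan(+0.637°) = 0.0104, h₀ = 1.5604 rad.
Bracket: h₀ sin ϕ sin δ + cos ϕ cos δ sin h₀ = 1.5604×-0.68200×0.01112 + 0.73135×0.99994×0.99995 = -0.011834 + 0.731270 = 0.719436.
Q̄ = (S_0/π) × [bracket] = (1361/π) × 0.719436 = 311.67 W/m².
Daily total = Q̄ × 24.00 h × 3600 s/h = 311.67 × 24.00 × 3600 / 10⁶ = 26.93 MJ/m².

26.9 MJ/m²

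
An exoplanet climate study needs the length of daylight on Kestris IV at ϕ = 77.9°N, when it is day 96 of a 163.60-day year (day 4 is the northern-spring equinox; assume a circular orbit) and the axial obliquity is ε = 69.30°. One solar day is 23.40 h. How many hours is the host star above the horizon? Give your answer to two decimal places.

0.00 h

Solar longitude: L_s = 360° × (96 − 4)/163.60 = 202.445°.
sin δ = sin 69.30° × sin 202.445° = -0.35715, so δ = -20.925°.
cos h₀ = −tan ϕ · tan δ = 1.7836 ≥ 1, so the host star never rises (polar night) and h₀ = 0.
Daylight = 2h₀/(2π) × 23.40 h = (0.0000/π) × 23.40 = 0.00 h.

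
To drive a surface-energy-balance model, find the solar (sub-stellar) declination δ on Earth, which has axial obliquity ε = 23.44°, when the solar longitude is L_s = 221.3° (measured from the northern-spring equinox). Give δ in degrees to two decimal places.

sin δ = sin ε · sin L_s = sin 23.44° × sin 221.3° = -0.262541.
δ = arcsin(-0.262541) = -15.22°.

δ = -15.22°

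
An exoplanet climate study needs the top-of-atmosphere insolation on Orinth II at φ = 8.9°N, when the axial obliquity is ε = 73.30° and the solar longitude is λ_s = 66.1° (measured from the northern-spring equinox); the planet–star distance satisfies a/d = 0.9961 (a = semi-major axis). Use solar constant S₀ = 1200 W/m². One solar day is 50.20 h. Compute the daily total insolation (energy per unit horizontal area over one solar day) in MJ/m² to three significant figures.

Solar declination: sin δ = sin ε · sin λ_s = sin 73.30° × sin 66.1° = 0.87569, so δ = +61.127°.
cos H₀ = −tan(+8.9°) tan(+61.127°) = -0.2840, H₀ = 1.8587 rad.
Bracket: H₀ sin φ sin δ + cos φ cos δ sin H₀ = 1.8587×0.15471×0.87569 + 0.98796×0.48287×0.95883 = 0.251813 + 0.457416 = 0.709229.
Inverse-square distance factor (a/d)² = 0.9961² = 0.992215.
Q̄ = (S₀/π) × 0.992215 × [bracket] = (1200/π) × 0.992215 × 0.709229 = 268.80 W/m².
Daily total = Q̄ × 50.20 h × 3600 s/h = 268.80 × 50.20 × 3600 / 10⁶ = 48.58 MJ/m².

48.6 MJ/m²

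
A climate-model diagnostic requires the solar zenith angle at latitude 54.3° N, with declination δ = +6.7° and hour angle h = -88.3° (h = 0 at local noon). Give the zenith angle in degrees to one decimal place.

cos θ_z = sin φ sin δ + cos φ cos δ cos h = 0.094746 + 0.017193 = 0.111939.
θ_z = arccos(0.111939) = 83.6°.

θ_z = 83.6°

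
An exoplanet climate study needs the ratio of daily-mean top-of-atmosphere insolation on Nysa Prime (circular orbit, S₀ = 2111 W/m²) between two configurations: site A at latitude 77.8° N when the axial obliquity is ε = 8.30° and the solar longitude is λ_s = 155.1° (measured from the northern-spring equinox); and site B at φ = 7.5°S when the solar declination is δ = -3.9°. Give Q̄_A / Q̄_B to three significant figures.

— Configuration A (φ=+77.8°):
Solar declination: sin δ = sin ε · sin λ_s = sin 8.30° × sin 155.1° = 0.06078, so δ = +3.485°.
cos H₀ = −tan(+77.8°) tan(+3.485°) = -0.2816, H₀ = 1.8563 rad.
Bracket: H₀ sin φ sin δ + cos φ cos δ sin H₀ = 1.8563×0.97742×0.06078 + 0.21132×0.99815×0.95952 = 0.110278 + 0.202391 = 0.312669.
Q̄ = (S₀/π) × [bracket] = (2111/π) × 0.312669 = 210.10 W/m².
— Configuration B (φ=-7.5°):
cos H₀ = −tan(-7.5°) tan(-3.900°) = -0.0090, H₀ = 1.5798 rad.
Bracket: H₀ sin φ sin δ + cos φ cos δ sin H₀ = 1.5798×-0.13053×-0.06802 + 0.99144×0.99768×0.99996 = 0.014026 + 0.989100 = 1.003126.
Q̄ = (S₀/π) × [bracket] = (2111/π) × 1.003126 = 674.05 W/m².
Ratio Q̄_A / Q̄_B = 210.10 / 674.05 = 0.3117.

Q̄_A / Q̄_B ≈ 0.312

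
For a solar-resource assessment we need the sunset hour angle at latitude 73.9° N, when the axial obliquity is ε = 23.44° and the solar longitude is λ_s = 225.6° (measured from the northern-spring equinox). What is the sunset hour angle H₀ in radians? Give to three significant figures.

H₀ = 0.00 rad

Solar declination: sin δ = sin ε · sin λ_s = sin 23.44° × sin 225.6° = -0.28421, so δ = -16.512°.
cos H₀ = −tan φ · tan δ = 1.0270 ≥ 1, so the Sun never rises (polar night) and H₀ = 0.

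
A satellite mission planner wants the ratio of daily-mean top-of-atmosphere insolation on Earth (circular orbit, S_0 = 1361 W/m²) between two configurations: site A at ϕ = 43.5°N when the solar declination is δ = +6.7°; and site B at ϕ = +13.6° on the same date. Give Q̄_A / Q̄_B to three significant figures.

— Configuration A (ϕ=+43.5°):
cos h₀ = −tan(+43.5°) tan(+6.700°) = -0.1115, h₀ = 1.6825 rad.
Bracket: h₀ sin ϕ sin δ + cos ϕ cos δ sin h₀ = 1.6825×0.68835×0.11667 + 0.72537×0.99317×0.99377 = 0.135121 + 0.715928 = 0.851049.
Q̄ = (S_0/π) × [bracket] = (1361/π) × 0.851049 = 368.69 W/m².
— Configuration B (ϕ=+13.6°):
cos h₀ = −tan(+13.6°) tan(+6.700°) = -0.0284, h₀ = 1.5992 rad.
Bracket: h₀ sin ϕ sin δ + cos ϕ cos δ sin h₀ = 1.5992×0.23514×0.11667 + 0.97196×0.99317×0.99960 = 0.043872 + 0.964935 = 1.008807.
Q̄ = (S_0/π) × [bracket] = (1361/π) × 1.008807 = 437.04 W/m².
Ratio Q̄_A / Q̄_B = 368.69 / 437.04 = 0.8436.

Q̄_A / Q̄_B ≈ 0.844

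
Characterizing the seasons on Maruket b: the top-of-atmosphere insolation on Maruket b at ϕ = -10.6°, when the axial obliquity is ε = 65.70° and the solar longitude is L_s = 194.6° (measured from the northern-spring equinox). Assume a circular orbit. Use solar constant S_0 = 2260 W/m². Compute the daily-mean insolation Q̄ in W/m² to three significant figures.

Solar declination: sin δ = sin ε · sin L_s = sin 65.70° × sin 194.6° = -0.22974, so δ = -13.282°.
cos h₀ = −tan(-10.6°) tan(-13.282°) = -0.0442, h₀ = 1.6150 rad.
Bracket: h₀ sin ϕ sin δ + cos ϕ cos δ sin h₀ = 1.6150×-0.18395×-0.22974 + 0.98294×0.97325×0.99902 = 0.068251 + 0.955709 = 1.023960.
Q̄ = (S_0/π) × [bracket] = (2260/π) × 1.023960 = 736.6 W/m².

Q̄ ≈ 737 W/m²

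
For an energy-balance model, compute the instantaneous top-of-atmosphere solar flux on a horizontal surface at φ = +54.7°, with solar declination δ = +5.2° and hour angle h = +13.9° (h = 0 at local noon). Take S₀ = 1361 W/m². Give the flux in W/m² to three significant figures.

cos θ_z = sin φ sin δ + cos φ cos δ cos h = 0.073969 + 0.558627 = 0.632596.
Flux = S₀ · cos θ_z = 1361 × 0.632596 = 861.0 W/m².

861 W/m²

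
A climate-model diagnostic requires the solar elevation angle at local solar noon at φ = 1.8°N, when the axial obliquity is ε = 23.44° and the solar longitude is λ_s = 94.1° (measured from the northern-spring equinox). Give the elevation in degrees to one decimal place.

68.4°

Solar declination: sin δ = sin ε · sin λ_s = sin 23.44° × sin 94.1° = 0.39677, so δ = +23.376°.
At local noon the hour angle is zero, so the zenith angle equals |φ − δ| = |+1.8° − (+23.376°)| = 21.576°.
Elevation = 90° − 21.576° = 68.4°.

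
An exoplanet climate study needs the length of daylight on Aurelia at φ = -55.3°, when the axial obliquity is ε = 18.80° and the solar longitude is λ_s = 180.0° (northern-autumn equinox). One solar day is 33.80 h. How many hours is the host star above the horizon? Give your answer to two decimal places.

Solar declination: sin δ = sin ε · sin λ_s = sin 18.80° × sin 180.0° = 0.00000, so δ = +0.000°.
cos H₀ = −tan φ · tan δ = −tan(-55.3°) × tan(+0.000°) = 0.0000, so H₀ = 1.5708 rad = 90.00°.
Daylight = 2H₀/(2π) × 33.80 h = (1.5708/π) × 33.80 = 16.90 h.

16.90 h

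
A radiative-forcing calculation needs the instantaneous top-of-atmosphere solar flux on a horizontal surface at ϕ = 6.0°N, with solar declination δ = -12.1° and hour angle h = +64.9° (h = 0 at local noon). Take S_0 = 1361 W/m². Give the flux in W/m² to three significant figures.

532 W/m²

cos θ_z = sin ϕ sin δ + cos ϕ cos δ cos h = -0.021911 + 0.412503 = 0.390592.
Flux = S_0 · cos θ_z = 1361 × 0.390592 = 531.6 W/m².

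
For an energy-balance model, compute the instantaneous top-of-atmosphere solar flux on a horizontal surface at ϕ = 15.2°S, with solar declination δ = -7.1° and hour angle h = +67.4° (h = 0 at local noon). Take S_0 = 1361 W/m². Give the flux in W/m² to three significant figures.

545 W/m²

cos θ_z = sin ϕ sin δ + cos ϕ cos δ cos h = 0.032407 + 0.368008 = 0.400415.
Flux = S_0 · cos θ_z = 1361 × 0.400415 = 545.0 W/m².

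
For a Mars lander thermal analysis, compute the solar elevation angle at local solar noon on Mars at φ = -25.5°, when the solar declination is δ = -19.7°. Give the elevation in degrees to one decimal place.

At local noon the hour angle is zero, so the zenith angle equals |φ − δ| = |-25.5° − (-19.700°)| = 5.800°.
Elevation = 90° − 5.800° = 84.2°.

84.2°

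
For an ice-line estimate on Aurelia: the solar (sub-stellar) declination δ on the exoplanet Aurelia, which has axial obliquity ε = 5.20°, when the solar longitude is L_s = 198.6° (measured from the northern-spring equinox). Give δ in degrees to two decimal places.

δ = -1.66°

sin δ = sin ε · sin L_s = sin 5.20° × sin 198.6° = -0.028908.
δ = arcsin(-0.028908) = -1.66°.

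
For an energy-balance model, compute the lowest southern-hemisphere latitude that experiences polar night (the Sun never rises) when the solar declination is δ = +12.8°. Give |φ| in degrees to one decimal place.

Polar night requires cos H₀ = −tan φ tan δ ≥ 1, i.e. tan φ tan δ ≤ −1.
The boundary is |tan φ| · |tan δ| = 1, so |φ| = 90° − |δ| = 90° − 12.8° = 77.2° in the southern hemisphere.

|φ| = 77.2°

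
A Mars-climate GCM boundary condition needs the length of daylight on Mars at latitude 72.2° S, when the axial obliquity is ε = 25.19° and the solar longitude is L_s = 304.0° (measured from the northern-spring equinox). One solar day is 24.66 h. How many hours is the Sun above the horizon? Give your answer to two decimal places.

Solar declination: sin δ = sin ε · sin L_s = sin 25.19° × sin 304.0° = -0.35286, so δ = -20.662°.
Sunrise equation: cos h₀ = −tan ϕ · tan δ = -1.1746 ≤ −1, so the Sun never sets (polar day) and h₀ = π.
Daylight = 2h₀/(2π) × 24.66 h = (3.1416/π) × 24.66 = 24.66 h.

24.66 h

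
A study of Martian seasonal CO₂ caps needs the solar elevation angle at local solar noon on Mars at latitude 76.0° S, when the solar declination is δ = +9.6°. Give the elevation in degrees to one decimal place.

At local noon the hour angle is zero, so the zenith angle equals |φ − δ| = |-76.0° − (+9.600°)| = 85.600°.
Elevation = 90° − 85.600° = 4.4°.

4.4°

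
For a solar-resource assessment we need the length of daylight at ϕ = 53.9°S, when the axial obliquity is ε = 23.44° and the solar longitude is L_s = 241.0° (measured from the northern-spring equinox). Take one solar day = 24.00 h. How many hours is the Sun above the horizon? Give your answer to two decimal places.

Solar declination: sin δ = sin ε · sin L_s = sin 23.44° × sin 241.0° = -0.34791, so δ = -20.360°.
cos h₀ = −tan ϕ · tan δ = −tan(-53.9°) × tan(-20.360°) = -0.5089, so h₀ = 2.1047 rad = 120.59°.
Daylight = 2h₀/(2π) × 24.00 h = (2.1047/π) × 24.00 = 16.08 h.

16.08 h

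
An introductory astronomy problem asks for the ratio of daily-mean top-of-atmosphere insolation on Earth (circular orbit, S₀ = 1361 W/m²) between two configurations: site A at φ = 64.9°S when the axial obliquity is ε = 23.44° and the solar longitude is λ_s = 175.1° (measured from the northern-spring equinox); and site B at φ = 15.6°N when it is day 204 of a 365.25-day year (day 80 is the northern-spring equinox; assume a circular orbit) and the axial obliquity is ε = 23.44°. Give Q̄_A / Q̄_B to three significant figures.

Q̄_A / Q̄_B ≈ 0.358

— Configuration A (φ=-64.9°):
Solar declination: sin δ = sin ε · sin λ_s = sin 23.44° × sin 175.1° = 0.03398, so δ = +1.947°.
cos H₀ = −tan(-64.9°) tan(+1.947°) = 0.0726, H₀ = 1.4982 rad.
Bracket: H₀ sin φ sin δ + cos φ cos δ sin H₀ = 1.4982×-0.90557×0.03398 + 0.42420×0.99942×0.99736 = -0.046102 + 0.422835 = 0.376733.
Q̄ = (S₀/π) × [bracket] = (1361/π) × 0.376733 = 163.21 W/m².
— Configuration B (φ=+15.6°):
Solar longitude: λ_s = 360° × (204 − 80)/365.25 = 122.218°.
sin δ = sin 23.44° × sin 122.218° = 0.33654, so δ = +19.666°.
cos H₀ = −tan(+15.6°) tan(+19.666°) = -0.0998, H₀ = 1.6707 rad.
Bracket: H₀ sin φ sin δ + cos φ cos δ sin H₀ = 1.6707×0.26892×0.33654 + 0.96316×0.94167×0.99501 = 0.151202 + 0.902453 = 1.053655.
Q̄ = (S₀/π) × [bracket] = (1361/π) × 1.053655 = 456.46 W/m².
Ratio Q̄_A / Q̄_B = 163.21 / 456.46 = 0.3576.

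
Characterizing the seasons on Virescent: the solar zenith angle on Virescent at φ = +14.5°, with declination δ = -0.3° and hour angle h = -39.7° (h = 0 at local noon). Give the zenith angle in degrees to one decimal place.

θ_z = 42.0°

cos θ_z = sin φ sin δ + cos φ cos δ cos h = -0.001311 + 0.744882 = 0.743571.
θ_z = arccos(0.743571) = 42.0°.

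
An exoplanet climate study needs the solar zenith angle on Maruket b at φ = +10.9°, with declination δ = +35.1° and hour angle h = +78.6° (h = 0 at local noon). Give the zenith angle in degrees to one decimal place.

θ_z = 74.5°

cos θ_z = sin φ sin δ + cos φ cos δ cos h = 0.108731 + 0.158796 = 0.267527.
θ_z = arccos(0.267527) = 74.5°.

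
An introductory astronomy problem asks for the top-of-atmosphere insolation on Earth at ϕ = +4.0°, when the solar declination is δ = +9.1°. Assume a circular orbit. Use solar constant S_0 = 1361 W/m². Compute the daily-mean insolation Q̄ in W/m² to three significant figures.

Q̄ ≈ 434 W/m²

cos h₀ = −tan(+4.0°) tan(+9.100°) = -0.0112, h₀ = 1.5820 rad.
Bracket: h₀ sin ϕ sin δ + cos ϕ cos δ sin h₀ = 1.5820×0.06976×0.15816 + 0.99756×0.98741×0.99994 = 0.017455 + 0.984942 = 1.002397.
Q̄ = (S_0/π) × [bracket] = (1361/π) × 1.002397 = 434.3 W/m².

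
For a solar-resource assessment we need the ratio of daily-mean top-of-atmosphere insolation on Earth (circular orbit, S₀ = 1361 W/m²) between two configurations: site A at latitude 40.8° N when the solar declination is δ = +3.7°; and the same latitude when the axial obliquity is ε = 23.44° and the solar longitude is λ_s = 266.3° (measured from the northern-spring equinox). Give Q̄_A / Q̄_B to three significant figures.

Q̄_A / Q̄_B ≈ 2.45

— Configuration A (φ=+40.8°):
cos H₀ = −tan(+40.8°) tan(+3.700°) = -0.0558, H₀ = 1.6266 rad.
Bracket: H₀ sin φ sin δ + cos φ cos δ sin H₀ = 1.6266×0.65342×0.06453 + 0.75700×0.99792×0.99844 = 0.068586 + 0.754247 = 0.822833.
Q̄ = (S₀/π) × [bracket] = (1361/π) × 0.822833 = 356.47 W/m².
— Configuration B (φ=+40.8°):
Solar declination: sin δ = sin ε · sin λ_s = sin 23.44° × sin 266.3° = -0.39696, so δ = -23.388°.
cos H₀ = −tan(+40.8°) tan(-23.388°) = 0.3733, H₀ = 1.1882 rad.
Bracket: H₀ sin φ sin δ + cos φ cos δ sin H₀ = 1.1882×0.65342×-0.39696 + 0.75700×0.91784×0.92770 = -0.308197 + 0.644570 = 0.336373.
Q̄ = (S₀/π) × [bracket] = (1361/π) × 0.336373 = 145.72 W/m².
Ratio Q̄_A / Q̄_B = 356.47 / 145.72 = 2.446.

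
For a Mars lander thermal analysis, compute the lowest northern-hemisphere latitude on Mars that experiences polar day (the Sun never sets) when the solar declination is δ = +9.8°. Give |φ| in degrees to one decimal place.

Polar day requires cos H₀ = −tan φ tan δ ≤ −1, i.e. tan φ tan δ ≥ 1.
The boundary is |tan φ| · |tan δ| = 1, so |φ| = 90° − |δ| = 90° − 9.8° = 80.2° in the northern hemisphere.

|φ| = 80.2°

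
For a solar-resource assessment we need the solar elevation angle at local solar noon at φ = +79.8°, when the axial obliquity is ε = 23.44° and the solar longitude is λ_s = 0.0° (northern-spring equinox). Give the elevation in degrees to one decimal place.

Solar declination: sin δ = sin ε · sin λ_s = sin 23.44° × sin 0.0° = 0.00000, so δ = +0.000°.
At local noon the hour angle is zero, so the zenith angle equals |φ − δ| = |+79.8° − (+0.000°)| = 79.800°.
Elevation = 90° − 79.800° = 10.2°.

10.2°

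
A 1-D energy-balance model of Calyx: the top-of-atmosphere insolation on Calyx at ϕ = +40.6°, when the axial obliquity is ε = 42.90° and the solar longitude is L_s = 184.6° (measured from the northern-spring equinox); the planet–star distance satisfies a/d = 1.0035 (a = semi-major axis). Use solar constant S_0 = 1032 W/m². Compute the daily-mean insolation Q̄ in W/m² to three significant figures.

Q̄ ≈ 233 W/m²

Solar declination: sin δ = sin ε · sin L_s = sin 42.90° × sin 184.6° = -0.05459, so δ = -3.130°.
cos h₀ = −tan(+40.6°) tan(-3.130°) = 0.0469, h₀ = 1.5239 rad.
Bracket: h₀ sin ϕ sin δ + cos ϕ cos δ sin h₀ = 1.5239×0.65077×-0.05459 + 0.75927×0.99851×0.99890 = -0.054137 + 0.757305 = 0.703168.
Inverse-square distance factor (a/d)² = 1.0035² = 1.007012.
Q̄ = (S_0/π) × 1.007012 × [bracket] = (1032/π) × 1.007012 × 0.703168 = 232.6 W/m².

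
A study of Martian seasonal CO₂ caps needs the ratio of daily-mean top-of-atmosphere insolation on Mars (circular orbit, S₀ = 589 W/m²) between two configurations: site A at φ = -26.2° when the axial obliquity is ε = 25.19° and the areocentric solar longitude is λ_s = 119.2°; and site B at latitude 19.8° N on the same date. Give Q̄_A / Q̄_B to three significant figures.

— Configuration A (φ=-26.2°):
sin δ = sin 25.19° × sin 119.2° = 0.37153, so δ = +21.810°.
cos H₀ = −tan(-26.2°) tan(+21.810°) = 0.1969, H₀ = 1.3726 rad.
Bracket: H₀ sin φ sin δ + cos φ cos δ sin H₀ = 1.3726×-0.44151×0.37153 + 0.89726×0.92842×0.98042 = -0.225153 + 0.816723 = 0.591570.
Q̄ = (S₀/π) × [bracket] = (589/π) × 0.591570 = 110.91 W/m².
— Configuration B (φ=+19.8°):
cos H₀ = −tan(+19.8°) tan(+21.810°) = -0.1441, H₀ = 1.7154 rad.
Bracket: H₀ sin φ sin δ + cos φ cos δ sin H₀ = 1.7154×0.33874×0.37153 + 0.94088×0.92842×0.98957 = 0.215887 + 0.864421 = 1.080308.
Q̄ = (S₀/π) × [bracket] = (589/π) × 1.080308 = 202.54 W/m².
Ratio Q̄_A / Q̄_B = 110.91 / 202.54 = 0.5476.

Q̄_A / Q̄_B ≈ 0.548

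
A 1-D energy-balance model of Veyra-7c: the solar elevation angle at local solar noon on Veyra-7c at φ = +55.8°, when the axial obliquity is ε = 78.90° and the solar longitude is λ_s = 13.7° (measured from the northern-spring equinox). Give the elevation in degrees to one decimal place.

47.6°

Solar declination: sin δ = sin ε · sin λ_s = sin 78.90° × sin 13.7° = 0.23241, so δ = +13.439°.
At local noon the hour angle is zero, so the zenith angle equals |φ − δ| = |+55.8° − (+13.439°)| = 42.361°.
Elevation = 90° − 42.361° = 47.6°.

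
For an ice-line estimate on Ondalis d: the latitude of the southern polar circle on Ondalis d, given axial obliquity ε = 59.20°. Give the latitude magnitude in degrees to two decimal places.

The polar circle is the lowest latitude that experiences at least one full rotation of continuous darkness at the northern-summer solstice; it lies at |φ| = 90° − ε = 90° − 59.20° = 30.80°.

30.80°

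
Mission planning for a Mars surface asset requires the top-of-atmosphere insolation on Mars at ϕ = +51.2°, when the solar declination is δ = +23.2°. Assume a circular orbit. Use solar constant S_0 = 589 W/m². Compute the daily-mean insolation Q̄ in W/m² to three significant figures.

cos h₀ = −tan(+51.2°) tan(+23.200°) = -0.5331, h₀ = 2.1330 rad.
Bracket: h₀ sin ϕ sin δ + cos ϕ cos δ sin h₀ = 2.1330×0.77934×0.39394 + 0.62660×0.91914×0.84607 = 0.654859 + 0.487280 = 1.142139.
Q̄ = (S_0/π) × [bracket] = (589/π) × 1.142139 = 214.1 W/m².

Q̄ ≈ 214 W/m²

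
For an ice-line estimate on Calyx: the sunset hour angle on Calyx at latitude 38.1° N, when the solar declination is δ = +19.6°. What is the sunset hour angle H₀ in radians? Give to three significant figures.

H₀ = 1.85 rad

cos H₀ = −tan φ · tan δ = −tan(+38.1°) × tan(+19.600°) = -0.2792, so H₀ = 1.8538 rad = 106.21°.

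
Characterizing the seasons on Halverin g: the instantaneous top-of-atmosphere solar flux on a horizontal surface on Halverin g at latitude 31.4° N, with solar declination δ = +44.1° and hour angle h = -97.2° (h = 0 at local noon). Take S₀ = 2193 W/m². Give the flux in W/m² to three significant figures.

627 W/m²

cos θ_z = sin φ sin δ + cos φ cos δ cos h = 0.362577 + -0.076824 = 0.285753.
Flux = S₀ · cos θ_z = 2193 × 0.285753 = 626.7 W/m².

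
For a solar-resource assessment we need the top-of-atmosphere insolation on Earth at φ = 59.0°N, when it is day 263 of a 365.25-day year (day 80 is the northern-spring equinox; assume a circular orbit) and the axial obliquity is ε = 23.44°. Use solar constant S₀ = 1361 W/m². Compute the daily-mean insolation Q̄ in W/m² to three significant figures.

Solar longitude: λ_s = 360° × (263 − 80)/365.25 = 180.370°.
sin δ = sin 23.44° × sin 180.370° = -0.00257, so δ = -0.147°.
cos H₀ = −tan(+59.0°) tan(-0.147°) = 0.0043, H₀ = 1.5665 rad.
Bracket: H₀ sin φ sin δ + cos φ cos δ sin H₀ = 1.5665×0.85717×-0.00257 + 0.51504×1.00000×0.99999 = -0.003451 + 0.515035 = 0.511584.
Q̄ = (S₀/π) × [bracket] = (1361/π) × 0.511584 = 221.6 W/m².

Q̄ ≈ 222 W/m²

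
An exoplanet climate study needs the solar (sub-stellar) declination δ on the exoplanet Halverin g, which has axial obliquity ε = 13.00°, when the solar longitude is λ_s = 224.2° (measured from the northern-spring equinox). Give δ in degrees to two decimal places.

sin δ = sin ε · sin λ_s = sin 13.00° × sin 224.2° = -0.156828.
δ = arcsin(-0.156828) = -9.02°.

δ = -9.02°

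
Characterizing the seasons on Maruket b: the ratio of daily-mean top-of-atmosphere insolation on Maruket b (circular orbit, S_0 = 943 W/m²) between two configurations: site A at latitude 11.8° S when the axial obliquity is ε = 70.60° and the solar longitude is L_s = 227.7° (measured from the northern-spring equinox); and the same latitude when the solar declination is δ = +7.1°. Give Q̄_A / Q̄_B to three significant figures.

Q̄_A / Q̄_B ≈ 1.01

— Configuration A (ϕ=-11.8°):
Solar declination: sin δ = sin ε · sin L_s = sin 70.60° × sin 227.7° = -0.69764, so δ = -44.238°.
cos h₀ = −tan(-11.8°) tan(-44.238°) = -0.2034, h₀ = 1.7757 rad.
Bracket: h₀ sin ϕ sin δ + cos ϕ cos δ sin h₀ = 1.7757×-0.20450×-0.69764 + 0.97887×0.71645×0.97909 = 0.253334 + 0.686647 = 0.939981.
Q̄ = (S_0/π) × [bracket] = (943/π) × 0.939981 = 282.15 W/m².
— Configuration B (ϕ=-11.8°):
cos h₀ = −tan(-11.8°) tan(+7.100°) = 0.0260, h₀ = 1.5448 rad.
Bracket: h₀ sin ϕ sin δ + cos ϕ cos δ sin h₀ = 1.5448×-0.20450×0.12360 + 0.97887×0.99233×0.99966 = -0.039047 + 0.971032 = 0.931985.
Q̄ = (S_0/π) × [bracket] = (943/π) × 0.931985 = 279.75 W/m².
Ratio Q̄_A / Q̄_B = 282.15 / 279.75 = 1.009.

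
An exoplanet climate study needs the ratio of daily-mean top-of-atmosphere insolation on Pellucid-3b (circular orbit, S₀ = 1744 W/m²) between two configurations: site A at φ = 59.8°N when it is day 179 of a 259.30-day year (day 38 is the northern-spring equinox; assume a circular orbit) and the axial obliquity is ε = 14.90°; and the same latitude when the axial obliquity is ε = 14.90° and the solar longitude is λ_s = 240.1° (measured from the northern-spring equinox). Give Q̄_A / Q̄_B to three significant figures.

Q̄_A / Q̄_B ≈ 1.82

— Configuration A (φ=+59.8°):
Solar longitude: λ_s = 360° × (179 − 38)/259.30 = 195.758°.
sin δ = sin 14.90° × sin 195.758° = -0.06983, so δ = -4.004°.
cos H₀ = −tan(+59.8°) tan(-4.004°) = 0.1203, H₀ = 1.4502 rad.
Bracket: H₀ sin φ sin δ + cos φ cos δ sin H₀ = 1.4502×0.86427×-0.06983 + 0.50302×0.99756×0.99274 = -0.087522 + 0.498150 = 0.410628.
Q̄ = (S₀/π) × [bracket] = (1744/π) × 0.410628 = 227.95 W/m².
— Configuration B (φ=+59.8°):
Solar declination: sin δ = sin ε · sin λ_s = sin 14.90° × sin 240.1° = -0.22291, so δ = -12.880°.
cos H₀ = −tan(+59.8°) tan(-12.880°) = 0.3929, H₀ = 1.1670 rad.
Bracket: H₀ sin φ sin δ + cos φ cos δ sin H₀ = 1.1670×0.86427×-0.22291 + 0.50302×0.97484×0.91959 = -0.224828 + 0.450934 = 0.226106.
Q̄ = (S₀/π) × [bracket] = (1744/π) × 0.226106 = 125.52 W/m².
Ratio Q̄_A / Q̄_B = 227.95 / 125.52 = 1.816.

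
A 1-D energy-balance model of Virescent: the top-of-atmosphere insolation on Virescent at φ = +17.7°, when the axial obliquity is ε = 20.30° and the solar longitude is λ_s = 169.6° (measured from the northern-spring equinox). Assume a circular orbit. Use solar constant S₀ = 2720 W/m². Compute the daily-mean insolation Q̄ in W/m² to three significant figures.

Solar declination: sin δ = sin ε · sin λ_s = sin 20.30° × sin 169.6° = 0.06263, so δ = +3.591°.
cos H₀ = −tan(+17.7°) tan(+3.591°) = -0.0200, H₀ = 1.5908 rad.
Bracket: H₀ sin φ sin δ + cos φ cos δ sin H₀ = 1.5908×0.30403×0.06263 + 0.95266×0.99804×0.99980 = 0.030291 + 0.950603 = 0.980894.
Q̄ = (S₀/π) × [bracket] = (2720/π) × 0.980894 = 849.3 W/m².

Q̄ ≈ 849 W/m²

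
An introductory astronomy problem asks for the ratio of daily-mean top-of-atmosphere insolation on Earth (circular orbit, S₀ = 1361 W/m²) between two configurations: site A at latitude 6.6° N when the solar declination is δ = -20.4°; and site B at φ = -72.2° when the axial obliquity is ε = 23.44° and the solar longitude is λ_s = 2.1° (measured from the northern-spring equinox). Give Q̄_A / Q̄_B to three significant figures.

Q̄_A / Q̄_B ≈ 3.06

— Configuration A (φ=+6.6°):
cos H₀ = −tan(+6.6°) tan(-20.400°) = 0.0430, H₀ = 1.5278 rad.
Bracket: H₀ sin φ sin δ + cos φ cos δ sin H₀ = 1.5278×0.11494×-0.34857 + 0.99337×0.93728×0.99907 = -0.061211 + 0.930200 = 0.868989.
Q̄ = (S₀/π) × [bracket] = (1361/π) × 0.868989 = 376.46 W/m².
— Configuration B (φ=-72.2°):
Solar declination: sin δ = sin ε · sin λ_s = sin 23.44° × sin 2.1° = 0.01458, so δ = +0.835°.
cos H₀ = −tan(-72.2°) tan(+0.835°) = 0.0454, H₀ = 1.5254 rad.
Bracket: H₀ sin φ sin δ + cos φ cos δ sin H₀ = 1.5254×-0.95213×0.01458 + 0.30570×0.99989×0.99897 = -0.021176 + 0.305352 = 0.284176.
Q̄ = (S₀/π) × [bracket] = (1361/π) × 0.284176 = 123.11 W/m².
Ratio Q̄_A / Q̄_B = 376.46 / 123.11 = 3.058.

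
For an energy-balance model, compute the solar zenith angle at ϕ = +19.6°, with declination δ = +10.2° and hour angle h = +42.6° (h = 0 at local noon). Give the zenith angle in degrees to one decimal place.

θ_z = 42.1°

cos θ_z = sin ϕ sin δ + cos ϕ cos δ cos h = 0.059403 + 0.682486 = 0.741889.
θ_z = arccos(0.741889) = 42.1°.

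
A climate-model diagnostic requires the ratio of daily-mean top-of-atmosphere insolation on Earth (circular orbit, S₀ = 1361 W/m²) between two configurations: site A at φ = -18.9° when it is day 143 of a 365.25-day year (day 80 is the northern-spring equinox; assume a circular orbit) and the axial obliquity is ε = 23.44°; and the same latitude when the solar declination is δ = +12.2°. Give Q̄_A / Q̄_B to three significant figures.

— Configuration A (φ=-18.9°):
Solar longitude: λ_s = 360° × (143 − 80)/365.25 = 62.094°.
sin δ = sin 23.44° × sin 62.094° = 0.35153, so δ = +20.581°.
cos H₀ = −tan(-18.9°) tan(+20.581°) = 0.1286, H₀ = 1.4419 rad.
Bracket: H₀ sin φ sin δ + cos φ cos δ sin H₀ = 1.4419×-0.32392×0.35153 + 0.94609×0.93618×0.99170 = -0.164186 + 0.878359 = 0.714173.
Q̄ = (S₀/π) × [bracket] = (1361/π) × 0.714173 = 309.39 W/m².
— Configuration B (φ=-18.9°):
cos H₀ = −tan(-18.9°) tan(+12.200°) = 0.0740, H₀ = 1.4967 rad.
Bracket: H₀ sin φ sin δ + cos φ cos δ sin H₀ = 1.4967×-0.32392×0.21132 + 0.94609×0.97742×0.99726 = -0.102450 + 0.922194 = 0.819744.
Q̄ = (S₀/π) × [bracket] = (1361/π) × 0.819744 = 355.13 W/m².
Ratio Q̄_A / Q̄_B = 309.39 / 355.13 = 0.8712.

Q̄_A / Q̄_B ≈ 0.871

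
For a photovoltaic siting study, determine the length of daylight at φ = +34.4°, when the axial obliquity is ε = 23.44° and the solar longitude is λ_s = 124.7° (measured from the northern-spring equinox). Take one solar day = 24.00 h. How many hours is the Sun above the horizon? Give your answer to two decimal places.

Solar declination: sin δ = sin ε · sin λ_s = sin 23.44° × sin 124.7° = 0.32704, so δ = +19.089°.
cos H₀ = −tan φ · tan δ = −tan(+34.4°) × tan(+19.089°) = -0.2370, so H₀ = 1.8100 rad = 103.71°.
Daylight = 2H₀/(2π) × 24.00 h = (1.8100/π) × 24.00 = 13.83 h.

13.83 h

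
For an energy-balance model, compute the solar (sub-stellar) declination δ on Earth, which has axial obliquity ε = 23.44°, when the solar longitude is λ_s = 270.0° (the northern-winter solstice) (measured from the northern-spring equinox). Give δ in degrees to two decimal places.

sin δ = sin ε · sin λ_s = sin 23.44° × sin 270.0° = -0.397789.
δ = arcsin(-0.397789) = -23.44°.

δ = -23.44°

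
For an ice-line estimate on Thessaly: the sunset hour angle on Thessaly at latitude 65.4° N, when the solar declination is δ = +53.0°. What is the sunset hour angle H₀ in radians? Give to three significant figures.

H₀ = 3.14 rad

Sunrise equation: cos H₀ = −tan φ · tan δ = -2.8985 ≤ −1, so the host star never sets (polar day) and H₀ = π.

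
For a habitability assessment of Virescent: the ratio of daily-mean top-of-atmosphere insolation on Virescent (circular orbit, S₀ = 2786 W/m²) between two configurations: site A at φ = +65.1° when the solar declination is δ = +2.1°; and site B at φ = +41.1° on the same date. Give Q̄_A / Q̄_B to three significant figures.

Q̄_A / Q̄_B ≈ 0.599

— Configuration A (φ=+65.1°):
cos H₀ = −tan(+65.1°) tan(+2.100°) = -0.0790, H₀ = 1.6499 rad.
Bracket: H₀ sin φ sin δ + cos φ cos δ sin H₀ = 1.6499×0.90704×0.03664 + 0.42104×0.99933×0.99687 = 0.054833 + 0.419441 = 0.474274.
Q̄ = (S₀/π) × [bracket] = (2786/π) × 0.474274 = 420.59 W/m².
— Configuration B (φ=+41.1°):
cos H₀ = −tan(+41.1°) tan(+2.100°) = -0.0320, H₀ = 1.6028 rad.
Bracket: H₀ sin φ sin δ + cos φ cos δ sin H₀ = 1.6028×0.65738×0.03664 + 0.75356×0.99933×0.99949 = 0.038606 + 0.752671 = 0.791277.
Q̄ = (S₀/π) × [bracket] = (2786/π) × 0.791277 = 701.71 W/m².
Ratio Q̄_A / Q̄_B = 420.59 / 701.71 = 0.5994.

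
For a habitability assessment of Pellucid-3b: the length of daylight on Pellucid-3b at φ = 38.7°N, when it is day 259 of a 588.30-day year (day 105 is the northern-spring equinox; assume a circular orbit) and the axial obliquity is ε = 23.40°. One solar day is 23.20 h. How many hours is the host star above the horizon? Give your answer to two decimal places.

Solar longitude: λ_s = 360° × (259 − 105)/588.30 = 94.238°.
sin δ = sin 23.40° × sin 94.238° = 0.39606, so δ = +23.332°.
cos H₀ = −tan φ · tan δ = −tan(+38.7°) × tan(+23.332°) = -0.3456, so H₀ = 1.9236 rad = 110.22°.
Daylight = 2H₀/(2π) × 23.20 h = (1.9236/π) × 23.20 = 14.21 h.

14.21 h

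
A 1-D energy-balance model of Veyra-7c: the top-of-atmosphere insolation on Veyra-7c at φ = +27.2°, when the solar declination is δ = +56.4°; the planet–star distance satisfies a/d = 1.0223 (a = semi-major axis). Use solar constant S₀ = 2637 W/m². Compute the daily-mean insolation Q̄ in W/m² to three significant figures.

Q̄ ≈ 1.09e+03 W/m²

cos H₀ = −tan(+27.2°) tan(+56.400°) = -0.7735, H₀ = 2.4552 rad.
Bracket: H₀ sin φ sin δ + cos φ cos δ sin H₀ = 2.4552×0.45710×0.83292 + 0.88942×0.55339×0.63376 = 0.934763 + 0.311934 = 1.246697.
Inverse-square distance factor (a/d)² = 1.0223² = 1.045097.
Q̄ = (S₀/π) × 1.045097 × [bracket] = (2637/π) × 1.045097 × 1.246697 = 1094 W/m².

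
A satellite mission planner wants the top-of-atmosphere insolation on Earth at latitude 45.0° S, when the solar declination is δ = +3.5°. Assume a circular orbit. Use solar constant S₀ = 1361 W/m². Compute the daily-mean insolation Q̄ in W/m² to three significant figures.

Q̄ ≈ 277 W/m²

cos H₀ = −tan(-45.0°) tan(+3.500°) = 0.0612, H₀ = 1.5096 rad.
Bracket: H₀ sin φ sin δ + cos φ cos δ sin H₀ = 1.5096×-0.70711×0.06105 + 0.70711×0.99813×0.99813 = -0.065168 + 0.704468 = 0.639300.
Q̄ = (S₀/π) × [bracket] = (1361/π) × 0.639300 = 277.0 W/m².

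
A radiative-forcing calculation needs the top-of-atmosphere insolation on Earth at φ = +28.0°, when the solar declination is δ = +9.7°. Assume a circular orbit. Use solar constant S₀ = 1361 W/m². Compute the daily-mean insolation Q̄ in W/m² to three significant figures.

cos H₀ = −tan(+28.0°) tan(+9.700°) = -0.0909, H₀ = 1.6618 rad.
Bracket: H₀ sin φ sin δ + cos φ cos δ sin H₀ = 1.6618×0.46947×0.16849 + 0.88295×0.98570×0.99586 = 0.131450 + 0.866721 = 0.998171.
Q̄ = (S₀/π) × [bracket] = (1361/π) × 0.998171 = 432.4 W/m².

Q̄ ≈ 432 W/m²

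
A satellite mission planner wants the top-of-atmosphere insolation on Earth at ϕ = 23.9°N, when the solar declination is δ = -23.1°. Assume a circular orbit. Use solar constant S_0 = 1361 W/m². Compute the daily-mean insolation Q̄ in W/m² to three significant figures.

Q̄ ≈ 263 W/m²

cos h₀ = −tan(+23.9°) tan(-23.100°) = 0.1890, h₀ = 1.3806 rad.
Bracket: h₀ sin ϕ sin δ + cos ϕ cos δ sin h₀ = 1.3806×0.40514×-0.39234 + 0.91425×0.91982×0.98197 = -0.219450 + 0.825783 = 0.606333.
Q̄ = (S_0/π) × [bracket] = (1361/π) × 0.606333 = 262.7 W/m².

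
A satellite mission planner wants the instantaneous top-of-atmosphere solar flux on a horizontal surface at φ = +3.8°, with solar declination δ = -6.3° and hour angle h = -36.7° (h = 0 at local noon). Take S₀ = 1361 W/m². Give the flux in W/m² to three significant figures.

1.07e+03 W/m²

cos θ_z = sin φ sin δ + cos φ cos δ cos h = -0.007273 + 0.795182 = 0.787909.
Flux = S₀ · cos θ_z = 1361 × 0.787909 = 1072 W/m².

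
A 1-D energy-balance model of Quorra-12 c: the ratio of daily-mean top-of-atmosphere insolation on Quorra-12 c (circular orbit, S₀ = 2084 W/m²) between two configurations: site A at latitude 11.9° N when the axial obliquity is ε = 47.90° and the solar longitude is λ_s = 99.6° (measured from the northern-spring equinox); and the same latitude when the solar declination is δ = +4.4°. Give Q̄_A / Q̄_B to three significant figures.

Q̄_A / Q̄_B ≈ 0.921

— Configuration A (φ=+11.9°):
Solar declination: sin δ = sin ε · sin λ_s = sin 47.90° × sin 99.6° = 0.73159, so δ = +47.019°.
cos H₀ = −tan(+11.9°) tan(+47.019°) = -0.2261, H₀ = 1.7989 rad.
Bracket: H₀ sin φ sin δ + cos φ cos δ sin H₀ = 1.7989×0.20620×0.73159 + 0.97851×0.68175×0.97410 = 0.271371 + 0.649821 = 0.921192.
Q̄ = (S₀/π) × [bracket] = (2084/π) × 0.921192 = 611.08 W/m².
— Configuration B (φ=+11.9°):
cos H₀ = −tan(+11.9°) tan(+4.400°) = -0.0162, H₀ = 1.5870 rad.
Bracket: H₀ sin φ sin δ + cos φ cos δ sin H₀ = 1.5870×0.20620×0.07672 + 0.97851×0.99705×0.99987 = 0.025106 + 0.975497 = 1.000603.
Q̄ = (S₀/π) × [bracket] = (2084/π) × 1.000603 = 663.76 W/m².
Ratio Q̄_A / Q̄_B = 611.08 / 663.76 = 0.9206.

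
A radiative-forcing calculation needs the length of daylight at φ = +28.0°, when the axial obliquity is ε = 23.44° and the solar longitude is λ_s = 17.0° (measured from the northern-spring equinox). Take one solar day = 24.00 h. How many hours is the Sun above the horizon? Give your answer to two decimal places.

12.48 h

Solar declination: sin δ = sin ε · sin λ_s = sin 23.44° × sin 17.0° = 0.11630, so δ = +6.679°.
cos H₀ = −tan φ · tan δ = −tan(+28.0°) × tan(+6.679°) = -0.0623, so H₀ = 1.6331 rad = 93.57°.
Daylight = 2H₀/(2π) × 24.00 h = (1.6331/π) × 24.00 = 12.48 h.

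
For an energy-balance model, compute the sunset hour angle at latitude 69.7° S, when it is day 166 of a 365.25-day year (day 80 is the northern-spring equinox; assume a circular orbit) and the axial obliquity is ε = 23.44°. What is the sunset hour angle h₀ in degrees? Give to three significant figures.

Solar longitude: L_s = 360° × (166 − 80)/365.25 = 84.764°.
sin δ = sin 23.44° × sin 84.764° = 0.39613, so δ = +23.336°.
cos h₀ = −tan ϕ · tan δ = 1.1663 ≥ 1, so the Sun never rises (polar night) and h₀ = 0.

h₀ = 0.00°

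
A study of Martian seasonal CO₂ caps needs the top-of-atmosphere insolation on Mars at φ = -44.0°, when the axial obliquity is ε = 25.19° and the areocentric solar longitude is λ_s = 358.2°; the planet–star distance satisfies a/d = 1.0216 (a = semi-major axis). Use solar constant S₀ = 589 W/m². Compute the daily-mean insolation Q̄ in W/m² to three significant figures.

Q̄ ≈ 144 W/m²

sin δ = sin 25.19° × sin 358.2° = -0.01337, so δ = -0.766°.
cos H₀ = −tan(-44.0°) tan(-0.766°) = -0.0129, H₀ = 1.5837 rad.
Bracket: H₀ sin φ sin δ + cos φ cos δ sin H₀ = 1.5837×-0.69466×-0.01337 + 0.71934×0.99991×0.99992 = 0.014709 + 0.719218 = 0.733927.
Inverse-square distance factor (a/d)² = 1.0216² = 1.043667.
Q̄ = (S₀/π) × 1.043667 × [bracket] = (589/π) × 1.043667 × 0.733927 = 143.6 W/m².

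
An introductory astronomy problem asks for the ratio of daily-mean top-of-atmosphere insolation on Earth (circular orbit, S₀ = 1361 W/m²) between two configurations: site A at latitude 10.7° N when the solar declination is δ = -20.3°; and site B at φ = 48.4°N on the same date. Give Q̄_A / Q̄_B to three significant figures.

Q̄_A / Q̄_B ≈ 3.05

— Configuration A (φ=+10.7°):
cos H₀ = −tan(+10.7°) tan(-20.300°) = 0.0699, H₀ = 1.5008 rad.
Bracket: H₀ sin φ sin δ + cos φ cos δ sin H₀ = 1.5008×0.18567×-0.34694 + 0.98261×0.93789×0.99755 = -0.096676 + 0.919322 = 0.822646.
Q̄ = (S₀/π) × [bracket] = (1361/π) × 0.822646 = 356.39 W/m².
— Configuration B (φ=+48.4°):
cos H₀ = −tan(+48.4°) tan(-20.300°) = 0.4166, H₀ = 1.1410 rad.
Bracket: H₀ sin φ sin δ + cos φ cos δ sin H₀ = 1.1410×0.74780×-0.34694 + 0.66393×0.93789×0.90907 = -0.296023 + 0.566072 = 0.270049.
Q̄ = (S₀/π) × [bracket] = (1361/π) × 0.270049 = 116.99 W/m².
Ratio Q̄_A / Q̄_B = 356.39 / 116.99 = 3.046.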